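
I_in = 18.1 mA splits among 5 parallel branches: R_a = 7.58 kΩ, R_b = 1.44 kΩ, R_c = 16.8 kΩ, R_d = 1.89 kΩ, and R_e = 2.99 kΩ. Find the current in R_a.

Conductances: ΣG = 1/7.58 + 1/1.44 + 1/16.8 + 1/1.89 + 1/2.99 = 1.749 (1/kΩ).
R_a takes the fraction G_k/ΣG = 0.1319/1.749 = 0.07541, so I = 18.1 × 0.07541 = 1.365 mA.

I ≈ 1.36 mA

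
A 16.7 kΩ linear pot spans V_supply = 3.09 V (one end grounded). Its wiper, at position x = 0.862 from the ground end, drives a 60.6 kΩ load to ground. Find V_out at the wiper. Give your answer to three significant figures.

Lower segment x·R_p = 14.40 kΩ; upper segment (1−x)·R_p = 2.305 kΩ.
R_L loads the lower segment: effective lower R = 11.63 kΩ.
V_out = 3.09 × 11.63/(2.305 + 11.63) = 2.579 V.

V_out ≈ 2.58 V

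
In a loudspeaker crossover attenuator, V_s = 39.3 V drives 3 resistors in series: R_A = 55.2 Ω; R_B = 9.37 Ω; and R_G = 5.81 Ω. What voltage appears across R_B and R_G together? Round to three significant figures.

V ≈ 8.48 V

ΣR = 55.2 + 9.37 + 5.81 = 70.38 Ω.
R_{R_B..R_G} = 9.37 + 5.81 = 15.18 Ω.
By the voltage-divider rule, V = 39.3 × 15.18/70.38 = 8.476 V.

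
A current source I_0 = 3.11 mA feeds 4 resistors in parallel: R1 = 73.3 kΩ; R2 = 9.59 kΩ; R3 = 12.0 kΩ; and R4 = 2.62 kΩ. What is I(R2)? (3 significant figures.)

Conductances: ΣG = 1/73.3 + 1/9.59 + 1/12.0 + 1/2.62 = 0.5829 (1/kΩ).
Current divider: I(R2) = I_0 · G_k/ΣG = 3.11 × (0.1043/0.5829) = 3.11 × 0.1789 = 0.5563 mA.

I ≈ 0.556 mA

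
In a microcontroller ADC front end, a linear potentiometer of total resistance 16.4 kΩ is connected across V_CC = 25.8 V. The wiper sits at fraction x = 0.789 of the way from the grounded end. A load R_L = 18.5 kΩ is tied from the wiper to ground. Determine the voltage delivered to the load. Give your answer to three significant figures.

V_out ≈ 17.7 V

Split the track: R_lower = x·R_p = 12.94 kΩ, R_upper = (1−x)·R_p = 3.460 kΩ.
Lower segment in parallel with the load: 12.94 ‖ 18.5 = 7.614 kΩ.
V_out = 25.8 × 7.614/(3.460 + 7.614) = 17.74 V.
(Unloaded: V_out = x·V_CC = 20.4 V.)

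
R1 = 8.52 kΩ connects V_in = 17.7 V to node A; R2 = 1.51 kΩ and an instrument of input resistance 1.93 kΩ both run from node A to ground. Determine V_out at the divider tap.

V_out ≈ 1.60 V

R2 ‖ R_L = (1.51 × 1.93)/(1.51 + 1.93) = 0.8472 kΩ.
Then V_out = V_in · R2'/(R1 + R2') = 17.7 × 0.8472/9.367 = 1.601 V.
(Unloaded it would be 2.66 V; the load pulls it down.)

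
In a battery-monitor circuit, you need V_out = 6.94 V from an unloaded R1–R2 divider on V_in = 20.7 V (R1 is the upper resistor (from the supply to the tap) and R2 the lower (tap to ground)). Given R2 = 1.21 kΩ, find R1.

V_out/V_in = R2/(R1+R2) = 0.3353.
Rearranging, R1 = R2·(1−k)/k = 1.21 × 1.983 = 2.399 kΩ.

R1 ≈ 2.40 kΩ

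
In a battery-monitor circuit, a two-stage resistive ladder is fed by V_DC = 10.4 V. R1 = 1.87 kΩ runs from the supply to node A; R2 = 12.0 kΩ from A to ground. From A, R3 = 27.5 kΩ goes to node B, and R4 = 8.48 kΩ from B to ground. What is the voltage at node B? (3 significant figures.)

V_B ≈ 2.03 V

Node A sees R2 in parallel with the series input of stage 2, R3 + R4 = 35.98 kΩ.
Effective lower resistance at A: R2 ‖ 35.98 = 8.999 kΩ.
First divider: V_A = V_DC · 8.999/(1.87 + 8.999) = 8.611 V.
Then the unloaded second divider: V_B = V_A × R4/(R3+R4) = 8.611 × 0.2357 = 2.029 V.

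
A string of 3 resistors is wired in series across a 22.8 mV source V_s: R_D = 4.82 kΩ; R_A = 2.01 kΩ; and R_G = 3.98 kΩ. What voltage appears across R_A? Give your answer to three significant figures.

Total series resistance ΣR = 4.82 + 2.01 + 3.98 = 10.81 kΩ.
Voltage divider: V = V_s · (2.010 / 10.81) = 22.8 × 0.1859 = 4.239 mV.

V ≈ 4.24 mV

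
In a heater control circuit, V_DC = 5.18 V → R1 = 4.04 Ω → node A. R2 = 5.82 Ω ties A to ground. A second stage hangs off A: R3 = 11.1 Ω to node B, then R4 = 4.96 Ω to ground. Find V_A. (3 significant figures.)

V_A ≈ 2.66 V

The second stage (R3 + R4 = 16.06 Ω) loads node A in parallel with R2.
Effective lower resistance at A: R2 ‖ 16.06 = 4.272 Ω.
First divider: V_A = V_DC · 4.272/(4.04 + 4.272) = 2.662 V.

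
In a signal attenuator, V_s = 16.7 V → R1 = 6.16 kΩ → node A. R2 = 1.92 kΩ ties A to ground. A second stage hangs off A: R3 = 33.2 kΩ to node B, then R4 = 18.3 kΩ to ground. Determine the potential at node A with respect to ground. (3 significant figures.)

V_A ≈ 3.86 V

Node A sees R2 in parallel with the series input of stage 2, R3 + R4 = 51.50 kΩ.
Effective lower resistance at A: R2 ‖ 51.50 = 1.851 kΩ.
So V_A = 16.7 × 0.2311 = 3.859 V.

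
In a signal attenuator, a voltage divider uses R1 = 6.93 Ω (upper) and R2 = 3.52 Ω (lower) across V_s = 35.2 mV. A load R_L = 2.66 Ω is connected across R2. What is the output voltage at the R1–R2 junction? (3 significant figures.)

V_out ≈ 6.32 mV

The load sits in parallel with R2, giving an effective lower resistance R2' = R2·R_L/(R2+R_L) = 1.515 Ω.
Voltage divider with the loaded lower leg: V_out = 35.2 × 1.515/(6.93 + 1.515) = 35.2 × 0.1794 = 6.315 mV.
(Unloaded it would be 11.9 mV; the load pulls it down.)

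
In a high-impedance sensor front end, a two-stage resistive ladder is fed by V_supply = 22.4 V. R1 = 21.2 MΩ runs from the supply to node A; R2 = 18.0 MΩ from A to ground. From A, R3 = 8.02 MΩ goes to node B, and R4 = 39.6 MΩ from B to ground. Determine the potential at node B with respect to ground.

V_B ≈ 7.10 V

Node A sees R2 in parallel with the series input of stage 2, R3 + R4 = 47.62 MΩ.
R2 ‖ (R3+R4) = 13.06 MΩ.
First divider: V_A = V_supply · 13.06/(21.2 + 13.06) = 8.540 V.
Stage 2 is unloaded, so V_B = V_A · R4/(R3+R4) = 8.540 × 39.6/47.62 = 7.102 V.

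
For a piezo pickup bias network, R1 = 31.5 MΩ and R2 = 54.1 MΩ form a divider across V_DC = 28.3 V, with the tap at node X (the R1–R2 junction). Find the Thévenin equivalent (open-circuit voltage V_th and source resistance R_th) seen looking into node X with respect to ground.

V_th ≈ 17.9 V, R_th ≈ 19.9 MΩ

With X open, the divider is unloaded: V_th = 28.3 × 54.1/85.60 = 17.89 V.
With V_DC suppressed (replaced by a short), R_th = R1 ‖ R2 = (31.50 × 54.1)/(31.50 + 54.1) = 19.91 MΩ.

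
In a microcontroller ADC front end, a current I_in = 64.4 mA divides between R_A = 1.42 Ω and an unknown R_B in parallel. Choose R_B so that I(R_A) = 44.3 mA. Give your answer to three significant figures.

Two-branch current divider: I_A = I_in · R_B/(R_A + R_B).
With f = 0.6879, R_B = R_A · f/(1−f) = 1.42 × 2.204 = 3.130 Ω.

R_B ≈ 3.13 Ω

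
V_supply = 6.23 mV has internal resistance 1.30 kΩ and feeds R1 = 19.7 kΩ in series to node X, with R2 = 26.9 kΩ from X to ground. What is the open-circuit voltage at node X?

R1' = 1.30 + 19.7 = 21.00 kΩ (source resistance + R1).
V_th is the unloaded tap voltage: V_supply · R2/(R1'+R2) = 6.23 × 0.5616 = 3.499 mV.

V_th ≈ 3.50 mV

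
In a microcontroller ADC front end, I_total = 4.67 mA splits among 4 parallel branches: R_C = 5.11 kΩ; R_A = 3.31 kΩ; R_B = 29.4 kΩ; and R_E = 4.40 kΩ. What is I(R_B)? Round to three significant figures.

Total conductance ΣG = 1/5.11 + 1/3.31 + 1/29.4 + 1/4.40 = 0.7591 (units of 1/kΩ).
By the current-divider rule, I = I_total · G_k/ΣG = 4.67 × 0.04481 = 0.2093 mA.

I ≈ 0.209 mA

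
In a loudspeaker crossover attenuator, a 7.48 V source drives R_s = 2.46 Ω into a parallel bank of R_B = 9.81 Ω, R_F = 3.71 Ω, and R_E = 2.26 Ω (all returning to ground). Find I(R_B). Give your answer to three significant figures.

I ≈ 0.254 A

Combine the parallel branches: R_p = (1/9.81 + 1/3.71 + 1/2.26)⁻¹ = 1.229 Ω.
V_A by voltage divider: V_A = 7.48 × 1.229/(2.46 + 1.229) = 2.491 V.
I(R_B) = V_A / R_B = 2.491/9.81 = 0.2540 A.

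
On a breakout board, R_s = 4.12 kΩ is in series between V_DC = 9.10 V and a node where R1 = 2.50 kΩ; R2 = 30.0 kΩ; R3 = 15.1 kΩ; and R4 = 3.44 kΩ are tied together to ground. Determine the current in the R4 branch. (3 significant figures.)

I ≈ 0.622 mA

Equivalent of the parallel group: R_p = 1.265 kΩ.
V_A by voltage divider: V_A = 9.10 × 1.265/(4.12 + 1.265) = 2.138 V.
Branch current I = V_A/R4 = 2.138/3.44 = 0.6216 mA.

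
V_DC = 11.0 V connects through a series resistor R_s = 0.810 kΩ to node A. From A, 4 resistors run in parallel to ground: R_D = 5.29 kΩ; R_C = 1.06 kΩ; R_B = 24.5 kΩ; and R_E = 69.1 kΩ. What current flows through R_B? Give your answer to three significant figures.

Parallel bank: R_p = 1/(1/5.29 + 1/1.06 + 1/24.5 + 1/69.1) = 0.8419 kΩ.
V_A = 11.0 × 0.8419/1.652 = 5.606 V.
I(R_B) = V_A / R_B = 5.606/24.5 = 0.2288 mA.

I ≈ 0.229 mA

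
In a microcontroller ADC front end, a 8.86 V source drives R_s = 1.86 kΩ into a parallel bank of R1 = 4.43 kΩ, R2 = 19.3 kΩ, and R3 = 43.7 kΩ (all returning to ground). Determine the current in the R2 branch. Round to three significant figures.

I ≈ 0.295 mA

Combine the parallel branches: R_p = (1/4.43 + 1/19.3 + 1/43.7)⁻¹ = 3.329 kΩ.
V_A = 8.86 × 3.329/5.189 = 5.684 V.
Branch current I = V_A/R2 = 5.684/19.3 = 0.2945 mA.
(Equivalently: I_total = 1.708 mA, then current-divider fraction G_k/ΣG = 0.1725.)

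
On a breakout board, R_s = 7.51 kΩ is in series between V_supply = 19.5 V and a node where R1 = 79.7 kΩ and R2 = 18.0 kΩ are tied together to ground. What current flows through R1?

Equivalent of the parallel group: R_p = 14.68 kΩ.
Node voltage V_A = V_supply · R_p/(R_s + R_p) = 19.5 × 0.6616 = 12.90 V.
Branch current I = V_A/R1 = 12.90/79.7 = 0.1619 mA.
(Check via current divider: I_total = 0.8786 mA; share G_k/ΣG = 0.1842 → same result.)

I ≈ 0.162 mA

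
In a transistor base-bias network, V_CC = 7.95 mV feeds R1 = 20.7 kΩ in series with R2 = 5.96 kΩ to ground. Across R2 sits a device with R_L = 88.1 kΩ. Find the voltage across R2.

The load sits in parallel with R2, giving an effective lower resistance R2' = R2·R_L/(R2+R_L) = 5.582 kΩ.
Voltage divider with the loaded lower leg: V_out = 7.95 × 5.582/(20.7 + 5.582) = 7.95 × 0.2124 = 1.689 mV.

V_out ≈ 1.69 mV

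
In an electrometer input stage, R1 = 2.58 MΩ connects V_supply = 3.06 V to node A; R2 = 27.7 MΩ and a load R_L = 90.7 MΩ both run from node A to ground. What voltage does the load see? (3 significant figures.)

R2 ‖ R_L = (27.7 × 90.7)/(27.7 + 90.7) = 21.22 MΩ.
Now apply the divider: V_out = 3.06 × 0.8916 = 2.728 V.
(Unloaded it would be 2.80 V; the load pulls it down.)

V_out ≈ 2.73 V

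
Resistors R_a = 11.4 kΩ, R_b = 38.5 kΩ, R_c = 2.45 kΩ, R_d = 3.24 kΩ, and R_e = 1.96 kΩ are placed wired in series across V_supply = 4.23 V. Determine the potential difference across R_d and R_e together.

ΣR = 11.4 + 38.5 + 2.45 + 3.24 + 1.96 = 57.55 kΩ.
R_{R_d..R_e} = 3.24 + 1.96 = 5.200 kΩ.
Voltage divider: V = V_supply · (5.200 / 57.55) = 4.23 × 0.09036 = 0.3822 V.

V ≈ 0.382 V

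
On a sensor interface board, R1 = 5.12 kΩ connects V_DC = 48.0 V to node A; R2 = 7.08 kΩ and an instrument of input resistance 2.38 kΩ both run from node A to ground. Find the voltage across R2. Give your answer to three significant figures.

V_out ≈ 12.4 V

First combine the lower leg with the load: R2 ‖ R_L = 1.781 kΩ.
Then V_out = V_DC · R2'/(R1 + R2') = 48.0 × 1.781/6.901 = 12.39 V.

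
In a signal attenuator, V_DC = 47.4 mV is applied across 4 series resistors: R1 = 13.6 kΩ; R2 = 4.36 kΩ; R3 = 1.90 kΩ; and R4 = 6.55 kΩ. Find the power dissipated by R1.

ΣR = 26.41 kΩ → I = 47.4/26.41 = 1.795 µA.
P(R1) = I²·R1 = (1.795)² × 13.6 = 43.81 nW.

P ≈ 43.8 nW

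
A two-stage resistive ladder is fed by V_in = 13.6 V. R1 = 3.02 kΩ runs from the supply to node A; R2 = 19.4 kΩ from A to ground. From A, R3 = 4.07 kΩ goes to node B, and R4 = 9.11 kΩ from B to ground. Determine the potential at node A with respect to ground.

Looking into the second stage from A: R3 + R4 = 13.18 kΩ appears in parallel with R2.
Effective lower resistance at A: R2 ‖ 13.18 = 7.848 kΩ.
V_A = 13.6 × 7.848/(3.02 + 7.848) = 9.821 V.

V_A ≈ 9.82 V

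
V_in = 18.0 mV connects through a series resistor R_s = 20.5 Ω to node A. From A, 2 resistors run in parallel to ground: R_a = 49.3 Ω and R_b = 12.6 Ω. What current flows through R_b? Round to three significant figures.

Parallel bank: R_p = 1/(1/49.3 + 1/12.6) = 10.04 Ω.
Node voltage V_A = V_in · R_p/(R_s + R_p) = 18.0 × 0.3286 = 5.916 mV.
I(R_b) = V_A / R_b = 5.916/12.6 = 0.4695 mA.

I ≈ 0.469 mA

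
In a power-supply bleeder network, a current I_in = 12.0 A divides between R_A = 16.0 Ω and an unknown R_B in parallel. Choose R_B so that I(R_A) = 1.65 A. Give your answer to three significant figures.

The fraction through R_A equals R_B/(R_A+R_B).
With f = 0.1375, R_B = R_A · f/(1−f) = 16.0 × 0.1594 = 2.551 Ω.

R_B ≈ 2.55 Ω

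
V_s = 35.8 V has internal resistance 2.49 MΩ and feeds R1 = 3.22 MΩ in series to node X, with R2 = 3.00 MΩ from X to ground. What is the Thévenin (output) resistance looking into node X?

R_th ≈ 1.97 MΩ

R1' = 2.49 + 3.22 = 5.710 MΩ (source resistance + R1).
Looking into X with the source shorted: R_th = R1'·R2/(R1'+R2) = 5.710 × 3.00/8.710 = 1.967 MΩ.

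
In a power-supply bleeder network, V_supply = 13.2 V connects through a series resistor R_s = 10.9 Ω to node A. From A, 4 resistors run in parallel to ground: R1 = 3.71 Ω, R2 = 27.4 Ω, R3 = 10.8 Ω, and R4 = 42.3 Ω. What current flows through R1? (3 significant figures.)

I ≈ 0.635 A

Parallel bank: R_p = 1/(1/3.71 + 1/27.4 + 1/10.8 + 1/42.3) = 2.368 Ω.
V_A by voltage divider: V_A = 13.2 × 2.368/(10.9 + 2.368) = 2.356 V.
Branch current I = V_A/R1 = 2.356/3.71 = 0.6350 A.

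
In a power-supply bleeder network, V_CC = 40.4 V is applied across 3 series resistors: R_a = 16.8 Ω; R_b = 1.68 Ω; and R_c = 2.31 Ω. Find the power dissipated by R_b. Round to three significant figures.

P ≈ 6.34 W

Series current I = V_CC/ΣR = 40.4/20.79 = 1.943 A.
V(R_b) = I·R = 3.265 V; P = V·I = 3.265 × 1.943 = 6.344 W.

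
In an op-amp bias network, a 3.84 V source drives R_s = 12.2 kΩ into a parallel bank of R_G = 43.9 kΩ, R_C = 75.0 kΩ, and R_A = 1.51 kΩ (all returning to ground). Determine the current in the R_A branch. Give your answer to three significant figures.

I ≈ 0.267 mA

Equivalent of the parallel group: R_p = 1.432 kΩ.
V_A by voltage divider: V_A = 3.84 × 1.432/(12.2 + 1.432) = 0.4034 V.
I(R_A) = V_A / R_A = 0.4034/1.51 = 0.2671 mA.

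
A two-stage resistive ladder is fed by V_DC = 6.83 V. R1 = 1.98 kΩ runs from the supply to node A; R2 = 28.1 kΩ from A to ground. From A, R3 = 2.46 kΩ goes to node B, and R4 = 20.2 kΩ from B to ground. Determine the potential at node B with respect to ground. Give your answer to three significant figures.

Looking into the second stage from A: R3 + R4 = 22.66 kΩ appears in parallel with R2.
R2 ‖ (R3+R4) = 12.54 kΩ.
V_A = 6.83 × 12.54/(1.98 + 12.54) = 5.899 V.
V_B = V_A × 0.8914 = 5.259 V.

V_B ≈ 5.26 V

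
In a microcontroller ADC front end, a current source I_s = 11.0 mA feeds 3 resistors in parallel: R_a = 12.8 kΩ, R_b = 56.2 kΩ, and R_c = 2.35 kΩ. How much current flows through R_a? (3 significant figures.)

I ≈ 1.65 mA

Conductances: ΣG = 1/12.8 + 1/56.2 + 1/2.35 = 0.5215 (1/kΩ).
R_a takes the fraction G_k/ΣG = 0.07812/0.5215 = 0.1498, so I = 11.0 × 0.1498 = 1.648 mA.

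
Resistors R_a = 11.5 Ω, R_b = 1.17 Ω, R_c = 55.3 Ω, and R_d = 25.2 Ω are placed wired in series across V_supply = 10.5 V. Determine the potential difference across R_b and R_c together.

Series total: ΣR = 11.5 + 1.17 + 55.3 + 25.2 = 93.17 Ω.
R_{R_b..R_c} = 1.17 + 55.3 = 56.47 Ω.
V = V_supply · R/ΣR = 10.5 × 0.6061 = 6.364 V.

V ≈ 6.36 V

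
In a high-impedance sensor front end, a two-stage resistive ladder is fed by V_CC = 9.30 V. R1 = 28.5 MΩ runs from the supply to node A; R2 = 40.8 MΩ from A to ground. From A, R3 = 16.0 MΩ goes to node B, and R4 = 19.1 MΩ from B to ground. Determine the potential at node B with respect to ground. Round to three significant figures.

V_B ≈ 2.02 V

Looking into the second stage from A: R3 + R4 = 35.10 MΩ appears in parallel with R2.
Effective lower resistance at A: R2 ‖ 35.10 = 18.87 MΩ.
V_A = 9.30 × 18.87/(28.5 + 18.87) = 3.704 V.
Then the unloaded second divider: V_B = V_A × R4/(R3+R4) = 3.704 × 0.5442 = 2.016 V.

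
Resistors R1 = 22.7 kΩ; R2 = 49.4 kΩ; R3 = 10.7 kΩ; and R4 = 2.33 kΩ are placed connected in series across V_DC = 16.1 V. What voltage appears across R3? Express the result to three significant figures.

Total series resistance ΣR = 22.7 + 49.4 + 10.7 + 2.33 = 85.13 kΩ.
By the voltage-divider rule, V = 16.1 × 10.70/85.13 = 2.024 V.

V ≈ 2.02 V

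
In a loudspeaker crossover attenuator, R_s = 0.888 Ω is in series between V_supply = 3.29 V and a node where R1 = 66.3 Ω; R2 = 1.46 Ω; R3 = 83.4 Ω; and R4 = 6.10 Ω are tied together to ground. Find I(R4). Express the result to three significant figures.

I ≈ 0.303 A

Equivalent of the parallel group: R_p = 1.142 Ω.
Node voltage V_A = V_supply · R_p/(R_s + R_p) = 3.29 × 0.5625 = 1.851 V.
I(R4) = V_A / R4 = 1.851/6.10 = 0.3034 A.
(Check via current divider: I_total = 1.621 A; share G_k/ΣG = 0.1872 → same result.)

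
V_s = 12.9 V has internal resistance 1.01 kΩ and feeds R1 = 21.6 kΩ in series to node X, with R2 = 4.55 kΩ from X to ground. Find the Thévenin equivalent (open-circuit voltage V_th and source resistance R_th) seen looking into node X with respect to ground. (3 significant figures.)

R1' = 1.01 + 21.6 = 22.61 kΩ (source resistance + R1).
With X open, the divider is unloaded: V_th = 12.9 × 4.55/27.16 = 2.161 V.
Zeroing V_s shorts the top of R1' to ground, so R_th = R1' ‖ R2 = 3.788 kΩ.

V_th ≈ 2.16 V, R_th ≈ 3.79 kΩ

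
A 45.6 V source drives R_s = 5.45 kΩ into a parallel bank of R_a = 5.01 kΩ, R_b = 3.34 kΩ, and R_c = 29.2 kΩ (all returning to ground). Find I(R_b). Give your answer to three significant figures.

I ≈ 3.50 mA

Equivalent of the parallel group: R_p = 1.875 kΩ.
V_A by voltage divider: V_A = 45.6 × 1.875/(5.45 + 1.875) = 11.67 V.
I(R_b) = V_A / R_b = 11.67/3.34 = 3.495 mA.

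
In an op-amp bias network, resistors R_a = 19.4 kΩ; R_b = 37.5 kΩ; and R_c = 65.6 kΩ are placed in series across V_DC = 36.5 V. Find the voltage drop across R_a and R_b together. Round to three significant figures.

ΣR = 19.4 + 37.5 + 65.6 = 122.5 kΩ.
R_{R_a..R_b} = 19.4 + 37.5 = 56.90 kΩ.
Voltage divider: V = V_DC · (56.90 / 122.5) = 36.5 × 0.4645 = 16.95 V.

V ≈ 17.0 V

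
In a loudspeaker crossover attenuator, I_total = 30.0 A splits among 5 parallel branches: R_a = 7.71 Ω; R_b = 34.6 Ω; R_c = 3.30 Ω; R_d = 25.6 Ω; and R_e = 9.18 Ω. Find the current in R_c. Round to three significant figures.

I ≈ 14.9 A

ΣG = 1/7.71 + 1/34.6 + 1/3.30 + 1/25.6 + 1/9.18 = 0.6096.
R_c takes the fraction G_k/ΣG = 0.3030/0.6096 = 0.4971, so I = 30.0 × 0.4971 = 14.91 A.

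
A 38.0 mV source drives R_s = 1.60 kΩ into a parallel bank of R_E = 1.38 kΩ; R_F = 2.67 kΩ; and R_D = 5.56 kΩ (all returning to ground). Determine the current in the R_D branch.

I ≈ 2.24 µA

Parallel bank: R_p = 1/(1/1.38 + 1/2.67 + 1/5.56) = 0.7818 kΩ.
Node voltage V_A = V_s · R_p/(R_s + R_p) = 38.0 × 0.3283 = 12.47 mV.
I(R_D) = V_A / R_D = 12.47/5.56 = 2.243 µA.
(Equivalently: I_total = 15.95 µA, then current-divider fraction G_k/ΣG = 0.1406.)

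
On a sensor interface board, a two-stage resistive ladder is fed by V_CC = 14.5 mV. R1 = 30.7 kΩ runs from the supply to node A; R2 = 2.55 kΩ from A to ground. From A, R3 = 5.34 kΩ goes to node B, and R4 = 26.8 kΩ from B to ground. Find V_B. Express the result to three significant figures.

The second stage (R3 + R4 = 32.14 kΩ) loads node A in parallel with R2.
R2 ‖ (R3+R4) = 2.363 kΩ.
First divider: V_A = V_CC · 2.363/(30.7 + 2.363) = 1.036 mV.
Stage 2 is unloaded, so V_B = V_A · R4/(R3+R4) = 1.036 × 26.8/32.14 = 0.8640 mV.

V_B ≈ 0.864 mV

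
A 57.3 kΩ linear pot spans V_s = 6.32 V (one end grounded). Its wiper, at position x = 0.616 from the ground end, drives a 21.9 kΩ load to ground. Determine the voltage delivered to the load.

Lower segment x·R_p = 35.30 kΩ; upper segment (1−x)·R_p = 22.00 kΩ.
R_L loads the lower segment: effective lower R = 13.51 kΩ.
Loaded-divider output: V_out = 6.32 × 0.3805 = 2.405 V.

V_out ≈ 2.40 V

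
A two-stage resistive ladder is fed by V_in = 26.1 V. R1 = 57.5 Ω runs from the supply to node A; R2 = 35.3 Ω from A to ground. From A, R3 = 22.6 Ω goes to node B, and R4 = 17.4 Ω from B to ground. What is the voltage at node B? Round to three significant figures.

V_B ≈ 2.79 V

Looking into the second stage from A: R3 + R4 = 40.00 Ω appears in parallel with R2.
R2 ‖ (R3+R4) = 18.75 Ω.
So V_A = 26.1 × 0.2459 = 6.418 V.
Then the unloaded second divider: V_B = V_A × R4/(R3+R4) = 6.418 × 0.4350 = 2.792 V.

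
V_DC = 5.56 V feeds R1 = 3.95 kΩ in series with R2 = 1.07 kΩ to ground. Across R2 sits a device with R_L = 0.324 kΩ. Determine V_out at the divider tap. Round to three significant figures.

First combine the lower leg with the load: R2 ‖ R_L = 0.2487 kΩ.
Now apply the divider: V_out = 5.56 × 0.05923 = 0.3293 V.
(Unloaded it would be 1.19 V; the load pulls it down.)

V_out ≈ 0.329 V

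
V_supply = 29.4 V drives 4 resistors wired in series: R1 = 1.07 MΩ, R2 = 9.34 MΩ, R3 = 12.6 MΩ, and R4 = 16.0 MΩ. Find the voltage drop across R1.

Total series resistance ΣR = 1.07 + 9.34 + 12.6 + 16.0 = 39.01 MΩ.
Voltage divider: V = V_supply · (1.070 / 39.01) = 29.4 × 0.02743 = 0.8064 V.

V ≈ 0.806 V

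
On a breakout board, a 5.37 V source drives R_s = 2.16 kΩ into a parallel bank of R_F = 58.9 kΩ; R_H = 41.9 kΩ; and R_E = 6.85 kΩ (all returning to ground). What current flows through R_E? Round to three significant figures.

Parallel bank: R_p = 1/(1/58.9 + 1/41.9 + 1/6.85) = 5.352 kΩ.
Node voltage V_A = V_supply · R_p/(R_s + R_p) = 5.37 × 0.7125 = 3.826 V.
I(R_E) = V_A / R_E = 3.826/6.85 = 0.5585 mA.

I ≈ 0.559 mA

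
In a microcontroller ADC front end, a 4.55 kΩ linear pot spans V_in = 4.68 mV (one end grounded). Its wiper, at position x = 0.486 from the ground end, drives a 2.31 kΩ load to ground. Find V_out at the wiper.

V_out ≈ 1.52 mV

Lower segment x·R_p = 2.211 kΩ; upper segment (1−x)·R_p = 2.339 kΩ.
Lower segment in parallel with the load: 2.211 ‖ 2.31 = 1.130 kΩ.
Loaded-divider output: V_out = 4.68 × 0.3257 = 1.524 mV.
(Unloaded: V_out = x·V_in = 2.27 mV.)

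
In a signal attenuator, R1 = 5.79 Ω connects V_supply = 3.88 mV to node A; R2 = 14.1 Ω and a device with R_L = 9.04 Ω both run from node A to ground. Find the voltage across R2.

The load sits in parallel with R2, giving an effective lower resistance R2' = R2·R_L/(R2+R_L) = 5.508 Ω.
Now apply the divider: V_out = 3.88 × 0.4875 = 1.892 mV.
(Unloaded it would be 2.75 mV; the load pulls it down.)

V_out ≈ 1.89 mV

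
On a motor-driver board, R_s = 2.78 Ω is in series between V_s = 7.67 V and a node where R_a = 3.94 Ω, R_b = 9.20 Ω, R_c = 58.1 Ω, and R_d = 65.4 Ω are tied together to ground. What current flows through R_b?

Equivalent of the parallel group: R_p = 2.532 Ω.
V_A = 7.67 × 2.532/5.312 = 3.656 V.
Branch current I = V_A/R_b = 3.656/9.20 = 0.3974 A.

I ≈ 0.397 A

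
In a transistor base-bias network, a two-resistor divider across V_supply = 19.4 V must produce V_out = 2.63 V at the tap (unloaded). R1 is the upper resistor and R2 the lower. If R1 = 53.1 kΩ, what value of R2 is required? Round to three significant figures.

R2 ≈ 8.33 kΩ

The divider ratio is R2/(R1+R2) = 2.63/19.4 = 0.1356.
R2 = R1 · 0.1356/(1 − 0.1356) = 8.328 kΩ.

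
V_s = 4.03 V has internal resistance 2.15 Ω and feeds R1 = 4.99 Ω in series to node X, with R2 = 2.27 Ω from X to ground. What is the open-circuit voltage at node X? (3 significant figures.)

V_th ≈ 0.972 V

R1' = 2.15 + 4.99 = 7.140 Ω (source resistance + R1).
V_th is the unloaded tap voltage: V_s · R2/(R1'+R2) = 4.03 × 0.2412 = 0.9722 V.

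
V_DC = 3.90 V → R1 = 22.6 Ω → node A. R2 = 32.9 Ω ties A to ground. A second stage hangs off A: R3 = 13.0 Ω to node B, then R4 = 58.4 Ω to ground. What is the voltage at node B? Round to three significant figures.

V_B ≈ 1.59 V

The second stage (R3 + R4 = 71.40 Ω) loads node A in parallel with R2.
Effective lower resistance at A: R2 ‖ 71.40 = 22.52 Ω.
First divider: V_A = V_DC · 22.52/(22.6 + 22.52) = 1.947 V.
Stage 2 is unloaded, so V_B = V_A · R4/(R3+R4) = 1.947 × 58.4/71.40 = 1.592 V.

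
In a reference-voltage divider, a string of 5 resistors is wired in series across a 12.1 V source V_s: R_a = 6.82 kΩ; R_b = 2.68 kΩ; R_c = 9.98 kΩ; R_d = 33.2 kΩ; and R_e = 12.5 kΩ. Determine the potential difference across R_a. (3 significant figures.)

V ≈ 1.27 V

ΣR = 6.82 + 2.68 + 9.98 + 33.2 + 12.5 = 65.18 kΩ.
By the voltage-divider rule, V = 12.1 × 6.820/65.18 = 1.266 V.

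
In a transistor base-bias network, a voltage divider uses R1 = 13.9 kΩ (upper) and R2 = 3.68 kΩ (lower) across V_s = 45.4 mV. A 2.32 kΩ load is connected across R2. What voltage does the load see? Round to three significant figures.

The load sits in parallel with R2, giving an effective lower resistance R2' = R2·R_L/(R2+R_L) = 1.423 kΩ.
Then V_out = V_s · R2'/(R1 + R2') = 45.4 × 1.423/15.32 = 4.216 mV.

V_out ≈ 4.22 mV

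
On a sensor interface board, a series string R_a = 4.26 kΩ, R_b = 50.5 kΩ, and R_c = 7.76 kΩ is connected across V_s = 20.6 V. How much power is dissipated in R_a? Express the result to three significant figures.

The common current is I = 20.6/62.52 = 0.3295 mA.
P = I²R = 0.1086 × 4.26 = 0.4625 mW.

P ≈ 0.462 mW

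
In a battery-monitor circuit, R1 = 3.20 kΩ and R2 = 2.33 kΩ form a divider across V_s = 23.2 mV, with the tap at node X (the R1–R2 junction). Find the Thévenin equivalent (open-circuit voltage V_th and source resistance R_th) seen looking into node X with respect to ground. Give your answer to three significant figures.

Open-circuit (no load on X): V_th = V_s · R2/(R1 + R2) = 23.2 × 2.33/(3.200 + 2.33) = 9.775 mV.
With V_s suppressed (replaced by a short), R_th = R1 ‖ R2 = (3.200 × 2.33)/(3.200 + 2.33) = 1.348 kΩ.

V_th ≈ 9.78 mV, R_th ≈ 1.35 kΩ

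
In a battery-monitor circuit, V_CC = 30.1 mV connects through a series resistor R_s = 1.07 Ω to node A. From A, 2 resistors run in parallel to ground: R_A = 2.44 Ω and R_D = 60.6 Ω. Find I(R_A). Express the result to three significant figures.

Equivalent of the parallel group: R_p = 2.346 Ω.
Node voltage V_A = V_CC · R_p/(R_s + R_p) = 30.1 × 0.6867 = 20.67 mV.
Branch current I = V_A/R_A = 20.67/2.44 = 8.472 mA.

I ≈ 8.47 mA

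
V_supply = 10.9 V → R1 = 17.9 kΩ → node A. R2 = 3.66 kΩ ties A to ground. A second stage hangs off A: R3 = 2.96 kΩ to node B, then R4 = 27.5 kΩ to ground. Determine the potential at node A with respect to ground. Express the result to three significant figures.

Node A sees R2 in parallel with the series input of stage 2, R3 + R4 = 30.46 kΩ.
R2 ‖ (R3+R4) = 3.267 kΩ.
V_A = 10.9 × 3.267/(17.9 + 3.267) = 1.683 V.

V_A ≈ 1.68 V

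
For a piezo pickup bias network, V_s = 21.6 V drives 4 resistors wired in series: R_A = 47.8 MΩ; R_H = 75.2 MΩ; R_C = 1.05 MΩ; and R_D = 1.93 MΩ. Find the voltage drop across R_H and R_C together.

V ≈ 13.1 V

Series total: ΣR = 47.8 + 75.2 + 1.05 + 1.93 = 126.0 MΩ.
R_{R_H..R_C} = 75.2 + 1.05 = 76.25 MΩ.
By the voltage-divider rule, V = 21.6 × 76.25/126.0 = 13.07 V.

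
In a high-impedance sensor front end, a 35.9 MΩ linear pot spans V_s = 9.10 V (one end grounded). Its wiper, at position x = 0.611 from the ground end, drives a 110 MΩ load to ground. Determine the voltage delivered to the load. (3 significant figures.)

V_out ≈ 5.16 V

Lower segment x·R_p = 21.93 MΩ; upper segment (1−x)·R_p = 13.97 MΩ.
R_L loads the lower segment: effective lower R = 18.29 MΩ.
V_out = 9.10 × 18.29/(13.97 + 18.29) = 5.160 V.
(Unloaded: V_out = x·V_s = 5.56 V.)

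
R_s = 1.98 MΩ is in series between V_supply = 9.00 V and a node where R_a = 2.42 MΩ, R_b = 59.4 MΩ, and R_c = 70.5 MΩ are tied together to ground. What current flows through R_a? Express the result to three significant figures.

I ≈ 1.98 µA

Parallel bank: R_p = 1/(1/2.42 + 1/59.4 + 1/70.5) = 2.251 MΩ.
Node voltage V_A = V_supply · R_p/(R_s + R_p) = 9.00 × 0.5320 = 4.788 V.
I(R_a) = V_A / R_a = 4.788/2.42 = 1.979 µA.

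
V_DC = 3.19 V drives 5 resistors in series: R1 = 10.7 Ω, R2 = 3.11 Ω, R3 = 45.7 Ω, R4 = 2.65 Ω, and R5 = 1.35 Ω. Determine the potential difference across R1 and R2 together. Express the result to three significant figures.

V ≈ 0.694 V

Total series resistance ΣR = 10.7 + 3.11 + 45.7 + 2.65 + 1.35 = 63.51 Ω.
R_{R1..R2} = 10.7 + 3.11 = 13.81 Ω.
Voltage divider: V = V_DC · (13.81 / 63.51) = 3.19 × 0.2174 = 0.6937 V.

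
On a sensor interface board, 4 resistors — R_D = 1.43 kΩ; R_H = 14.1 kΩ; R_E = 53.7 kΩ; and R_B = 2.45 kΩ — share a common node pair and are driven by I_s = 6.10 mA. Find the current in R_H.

Conductances: ΣG = 1/1.43 + 1/14.1 + 1/53.7 + 1/2.45 = 1.197 (1/kΩ).
By the current-divider rule, I = I_s · G_k/ΣG = 6.10 × 0.05925 = 0.3614 mA.

I ≈ 0.361 mA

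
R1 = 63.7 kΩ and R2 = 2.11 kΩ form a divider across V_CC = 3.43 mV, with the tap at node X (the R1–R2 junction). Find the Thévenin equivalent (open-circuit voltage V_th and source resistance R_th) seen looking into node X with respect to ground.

V_th is the unloaded tap voltage: V_CC · R2/(R1+R2) = 3.43 × 0.03206 = 0.1100 mV.
Looking into X with the source shorted: R_th = R1·R2/(R1+R2) = 63.70 × 2.11/65.81 = 2.042 kΩ.

V_th ≈ 0.110 mV, R_th ≈ 2.04 kΩ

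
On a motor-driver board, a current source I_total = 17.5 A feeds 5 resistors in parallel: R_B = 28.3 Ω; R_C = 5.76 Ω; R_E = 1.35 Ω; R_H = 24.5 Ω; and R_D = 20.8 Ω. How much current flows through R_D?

I ≈ 0.810 A

Total conductance ΣG = 1/28.3 + 1/5.76 + 1/1.35 + 1/24.5 + 1/20.8 = 1.039 (units of 1/Ω).
R_D takes the fraction G_k/ΣG = 0.04808/1.039 = 0.04629, so I = 17.5 × 0.04629 = 0.8101 A.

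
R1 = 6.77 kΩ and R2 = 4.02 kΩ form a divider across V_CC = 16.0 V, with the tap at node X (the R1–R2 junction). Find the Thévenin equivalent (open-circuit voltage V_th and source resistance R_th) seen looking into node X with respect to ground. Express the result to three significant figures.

V_th ≈ 5.96 V, R_th ≈ 2.52 kΩ

V_th is the unloaded tap voltage: V_CC · R2/(R1+R2) = 16.0 × 0.3726 = 5.961 V.
Zeroing V_CC shorts the top of R1 to ground, so R_th = R1 ‖ R2 = 2.522 kΩ.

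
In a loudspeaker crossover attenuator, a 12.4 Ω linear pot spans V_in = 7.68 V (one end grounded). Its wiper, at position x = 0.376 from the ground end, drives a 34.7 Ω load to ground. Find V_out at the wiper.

Lower segment x·R_p = 4.662 Ω; upper segment (1−x)·R_p = 7.738 Ω.
Lower segment in parallel with the load: 4.662 ‖ 34.7 = 4.110 Ω.
Loaded-divider output: V_out = 7.68 × 0.3469 = 2.664 V.

V_out ≈ 2.66 V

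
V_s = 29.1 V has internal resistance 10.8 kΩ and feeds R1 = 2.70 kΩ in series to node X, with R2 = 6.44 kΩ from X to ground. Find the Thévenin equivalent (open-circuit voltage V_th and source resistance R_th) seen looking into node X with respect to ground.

R1' = 10.8 + 2.70 = 13.50 kΩ (source resistance + R1).
V_th is the unloaded tap voltage: V_s · R2/(R1'+R2) = 29.1 × 0.3230 = 9.398 V.
Looking into X with the source shorted: R_th = R1'·R2/(R1'+R2) = 13.50 × 6.44/19.94 = 4.360 kΩ.

V_th ≈ 9.40 V, R_th ≈ 4.36 kΩ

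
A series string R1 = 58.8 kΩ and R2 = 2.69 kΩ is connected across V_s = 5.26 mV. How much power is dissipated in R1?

ΣR = 61.49 kΩ → I = 5.26/61.49 = 0.08554 µA.
V(R1) = I·R = 5.030 mV; P = V·I = 5.030 × 0.08554 = 0.4303 nW.

P ≈ 0.430 nW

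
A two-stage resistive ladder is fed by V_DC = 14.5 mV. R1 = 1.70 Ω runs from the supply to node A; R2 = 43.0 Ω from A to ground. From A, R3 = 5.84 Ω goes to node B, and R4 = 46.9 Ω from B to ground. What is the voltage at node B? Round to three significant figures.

The second stage (R3 + R4 = 52.74 Ω) loads node A in parallel with R2.
R2 ‖ (R3+R4) = 23.69 Ω.
So V_A = 14.5 × 0.9330 = 13.53 mV.
V_B = V_A × 0.8893 = 12.03 mV.

V_B ≈ 12.0 mV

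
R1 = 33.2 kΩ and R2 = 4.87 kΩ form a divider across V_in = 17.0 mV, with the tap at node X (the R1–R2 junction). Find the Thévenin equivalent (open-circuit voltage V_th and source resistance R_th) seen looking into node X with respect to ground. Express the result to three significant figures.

Open-circuit (no load on X): V_th = V_in · R2/(R1 + R2) = 17.0 × 4.87/(33.20 + 4.87) = 2.175 mV.
Zeroing V_in shorts the top of R1 to ground, so R_th = R1 ‖ R2 = 4.247 kΩ.

V_th ≈ 2.17 mV, R_th ≈ 4.25 kΩ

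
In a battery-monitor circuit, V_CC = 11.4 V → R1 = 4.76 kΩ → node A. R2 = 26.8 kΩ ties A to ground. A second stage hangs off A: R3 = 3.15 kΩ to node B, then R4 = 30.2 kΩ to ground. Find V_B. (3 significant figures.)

V_B ≈ 7.82 V

Node A sees R2 in parallel with the series input of stage 2, R3 + R4 = 33.35 kΩ.
Effective lower resistance at A: R2 ‖ 33.35 = 14.86 kΩ.
So V_A = 11.4 × 0.7574 = 8.634 V.
V_B = V_A × 0.9055 = 7.819 V.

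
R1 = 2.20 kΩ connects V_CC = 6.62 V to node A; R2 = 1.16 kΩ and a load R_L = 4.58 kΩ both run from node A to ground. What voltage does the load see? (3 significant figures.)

First combine the lower leg with the load: R2 ‖ R_L = 0.9256 kΩ.
Then V_out = V_CC · R2'/(R1 + R2') = 6.62 × 0.9256/3.126 = 1.960 V.
(Unloaded it would be 2.29 V; the load pulls it down.)

V_out ≈ 1.96 V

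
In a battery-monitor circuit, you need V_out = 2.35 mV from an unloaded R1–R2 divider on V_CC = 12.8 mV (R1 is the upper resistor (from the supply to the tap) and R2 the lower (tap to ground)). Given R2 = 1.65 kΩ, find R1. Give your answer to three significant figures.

R1 ≈ 7.34 kΩ

The divider ratio is R2/(R1+R2) = 2.35/12.8 = 0.1836.
So R1 = R2 · (V_CC/V_out − 1) = 1.65 × (12.8/2.35 − 1) = 1.65 × 4.447 = 7.337 kΩ.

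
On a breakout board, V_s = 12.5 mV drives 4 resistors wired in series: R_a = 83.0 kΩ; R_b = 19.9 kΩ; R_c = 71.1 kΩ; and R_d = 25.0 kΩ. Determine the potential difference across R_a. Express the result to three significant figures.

Total series resistance ΣR = 83.0 + 19.9 + 71.1 + 25.0 = 199.0 kΩ.
By the voltage-divider rule, V = 12.5 × 83.00/199.0 = 5.214 mV.

V ≈ 5.21 mV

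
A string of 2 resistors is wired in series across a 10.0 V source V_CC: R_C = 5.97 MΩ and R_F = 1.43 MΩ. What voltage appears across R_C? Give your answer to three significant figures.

Total series resistance ΣR = 5.97 + 1.43 = 7.400 MΩ.
Voltage divider: V = V_CC · (5.970 / 7.400) = 10.0 × 0.8068 = 8.068 V.

V ≈ 8.07 V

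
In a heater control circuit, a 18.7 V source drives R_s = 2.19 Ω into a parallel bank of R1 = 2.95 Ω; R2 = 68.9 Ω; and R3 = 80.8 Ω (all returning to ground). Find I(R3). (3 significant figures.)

I ≈ 0.128 A

Combine the parallel branches: R_p = (1/2.95 + 1/68.9 + 1/80.8)⁻¹ = 2.733 Ω.
Node voltage V_A = V_in · R_p/(R_s + R_p) = 18.7 × 0.5552 = 10.38 V.
I(R3) = V_A / R3 = 10.38/80.8 = 0.1285 A.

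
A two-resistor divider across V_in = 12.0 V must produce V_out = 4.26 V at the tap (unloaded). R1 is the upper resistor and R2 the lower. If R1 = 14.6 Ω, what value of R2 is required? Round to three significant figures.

The divider ratio is R2/(R1+R2) = 4.26/12.0 = 0.3550.
R2 = R1 · 0.3550/(1 − 0.3550) = 8.036 Ω.

R2 ≈ 8.04 Ω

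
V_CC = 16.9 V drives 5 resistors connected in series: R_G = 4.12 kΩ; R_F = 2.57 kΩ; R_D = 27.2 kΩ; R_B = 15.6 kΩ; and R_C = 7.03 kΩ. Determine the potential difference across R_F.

ΣR = 4.12 + 2.57 + 27.2 + 15.6 + 7.03 = 56.52 kΩ.
Voltage divider: V = V_CC · (2.570 / 56.52) = 16.9 × 0.04547 = 0.7685 V.

V ≈ 0.768 V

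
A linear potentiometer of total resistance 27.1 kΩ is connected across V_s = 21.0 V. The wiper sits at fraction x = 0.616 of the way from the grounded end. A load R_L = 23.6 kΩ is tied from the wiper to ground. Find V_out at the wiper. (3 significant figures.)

Split the track: R_lower = x·R_p = 16.69 kΩ, R_upper = (1−x)·R_p = 10.41 kΩ.
R_L loads the lower segment: effective lower R = 9.777 kΩ.
Then V_out = V_s · 9.777/(10.41 + 9.777) = 10.17 V.
(Unloaded: V_out = x·V_s = 12.9 V.)

V_out ≈ 10.2 V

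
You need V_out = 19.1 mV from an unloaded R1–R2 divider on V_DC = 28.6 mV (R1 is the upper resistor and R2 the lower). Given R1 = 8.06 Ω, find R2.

Required fraction k = V_out/V_DC = 0.6678.
Rearranging, R2 = R1·k/(1−k) = 8.06 × 2.011 = 16.20 Ω.

R2 ≈ 16.2 Ω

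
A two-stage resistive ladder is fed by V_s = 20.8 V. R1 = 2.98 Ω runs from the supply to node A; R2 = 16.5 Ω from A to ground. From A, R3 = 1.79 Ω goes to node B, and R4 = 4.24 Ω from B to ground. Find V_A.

Node A sees R2 in parallel with the series input of stage 2, R3 + R4 = 6.030 Ω.
R2 ‖ (R3+R4) = 4.416 Ω.
So V_A = 20.8 × 0.5971 = 12.42 V.

V_A ≈ 12.4 V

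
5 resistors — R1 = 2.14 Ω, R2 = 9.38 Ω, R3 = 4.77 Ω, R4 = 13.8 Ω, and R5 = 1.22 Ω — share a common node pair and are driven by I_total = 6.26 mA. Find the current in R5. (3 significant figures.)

Total conductance ΣG = 1/2.14 + 1/9.38 + 1/4.77 + 1/13.8 + 1/1.22 = 1.676 (units of 1/Ω).
By the current-divider rule, I = I_total · G_k/ΣG = 6.26 × 0.4892 = 3.062 mA.

I ≈ 3.06 mA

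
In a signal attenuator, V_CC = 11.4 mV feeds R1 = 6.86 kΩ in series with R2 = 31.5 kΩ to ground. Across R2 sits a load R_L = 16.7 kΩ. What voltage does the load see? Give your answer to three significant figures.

R2 ‖ R_L = (31.5 × 16.7)/(31.5 + 16.7) = 10.91 kΩ.
Now apply the divider: V_out = 11.4 × 0.6140 = 7.000 mV.

V_out ≈ 7.00 mV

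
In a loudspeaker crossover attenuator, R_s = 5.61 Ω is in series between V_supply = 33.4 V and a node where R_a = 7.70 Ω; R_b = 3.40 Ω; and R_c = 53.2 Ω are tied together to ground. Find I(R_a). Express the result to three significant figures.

I ≈ 1.25 A

Equivalent of the parallel group: R_p = 2.258 Ω.
Node voltage V_A = V_supply · R_p/(R_s + R_p) = 33.4 × 0.2870 = 9.587 V.
Branch current I = V_A/R_a = 9.587/7.70 = 1.245 A.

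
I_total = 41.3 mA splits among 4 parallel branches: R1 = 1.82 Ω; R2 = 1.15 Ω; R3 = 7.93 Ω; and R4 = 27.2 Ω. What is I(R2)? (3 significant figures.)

ΣG = 1/1.82 + 1/1.15 + 1/7.93 + 1/27.2 = 1.582.
R2 takes the fraction G_k/ΣG = 0.8696/1.582 = 0.5497, so I = 41.3 × 0.5497 = 22.70 mA.

I ≈ 22.7 mA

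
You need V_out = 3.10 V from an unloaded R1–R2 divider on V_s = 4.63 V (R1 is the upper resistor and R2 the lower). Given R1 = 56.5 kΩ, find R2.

The divider ratio is R2/(R1+R2) = 3.10/4.63 = 0.6695.
Rearranging, R2 = R1·k/(1−k) = 56.5 × 2.026 = 114.5 kΩ.

R2 ≈ 114 kΩ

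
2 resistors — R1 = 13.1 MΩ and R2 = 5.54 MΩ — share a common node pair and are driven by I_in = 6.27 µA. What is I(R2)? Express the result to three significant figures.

I ≈ 4.41 µA

For two parallel branches, I_k = I_in · (other R)/(sum of R).
I(R2) = 6.27 × 13.1/(13.1 + 5.54) = 6.27 × 0.7028 = 4.406 µA.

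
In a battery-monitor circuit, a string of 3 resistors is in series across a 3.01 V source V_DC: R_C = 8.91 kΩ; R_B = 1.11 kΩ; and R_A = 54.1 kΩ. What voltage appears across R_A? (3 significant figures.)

Total series resistance ΣR = 8.91 + 1.11 + 54.1 = 64.12 kΩ.
V = V_DC · R/ΣR = 3.01 × 0.8437 = 2.540 V.

V ≈ 2.54 V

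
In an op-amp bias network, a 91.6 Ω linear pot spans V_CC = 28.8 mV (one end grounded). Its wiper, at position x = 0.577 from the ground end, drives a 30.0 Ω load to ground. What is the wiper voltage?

The pot divides into 38.75 Ω above the wiper and 52.85 Ω below.
Lower segment in parallel with the load: 52.85 ‖ 30.0 = 19.14 Ω.
V_out = 28.8 × 19.14/(38.75 + 19.14) = 9.522 mV.

V_out ≈ 9.52 mV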